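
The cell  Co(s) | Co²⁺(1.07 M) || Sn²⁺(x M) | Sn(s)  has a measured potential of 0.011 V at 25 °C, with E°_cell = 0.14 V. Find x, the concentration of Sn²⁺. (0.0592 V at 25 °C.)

From the Nernst equation, log Q = n(E° − E)/0.0592 = 2(0.14 − 0.011)/0.0592 = 4.358, so Q = 2.28 × 10^4.
With Q = [Co²⁺]/[Sn²⁺] and the known concentrations, [Sn²⁺] in the denominator gives [Sn²⁺] = 4.7 × 10^-5 M.

4.7 × 10^-5 M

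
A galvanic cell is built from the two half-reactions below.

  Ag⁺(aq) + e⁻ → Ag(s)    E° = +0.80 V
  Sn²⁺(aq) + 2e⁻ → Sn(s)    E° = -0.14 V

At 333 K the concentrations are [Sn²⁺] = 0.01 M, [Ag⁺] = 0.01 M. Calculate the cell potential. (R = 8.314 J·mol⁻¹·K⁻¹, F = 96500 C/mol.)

0.874 V

The Ag⁺/Ag couple has the higher reduction potential and acts as the cathode, so E°_cell = +0.80 − (-0.14) = 0.94 V.
Balancing electrons gives n = 2; the reaction quotient is Q = [Sn²⁺]/[Ag⁺]^2 = 100.
E = E° − (RT/nF) ln Q = 0.94 − (8.314×333)/(2×96500) × (4.605) = 0.940 − 0.066 = 0.874 V.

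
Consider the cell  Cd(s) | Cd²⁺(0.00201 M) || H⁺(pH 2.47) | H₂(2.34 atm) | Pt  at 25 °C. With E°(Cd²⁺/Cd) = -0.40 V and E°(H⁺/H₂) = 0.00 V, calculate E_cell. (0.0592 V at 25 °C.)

The hydrogen couple is the cathode, so E°_cell = 0.40 V; n = 2.
[H⁺] = 10^(−2.47) = 0.0034 M, and Q = [Cd²⁺]·P(H₂) / [H⁺]^2 = 410.
E = E° − (0.0592/2) log Q = 0.40 − (0.0592/2)(2.612) = 0.323 V.

0.32 V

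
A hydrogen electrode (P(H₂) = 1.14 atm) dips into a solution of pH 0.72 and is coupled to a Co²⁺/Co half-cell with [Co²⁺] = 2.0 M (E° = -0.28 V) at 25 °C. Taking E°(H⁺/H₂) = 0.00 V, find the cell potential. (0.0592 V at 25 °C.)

0.23 V

The hydrogen couple is the cathode, so E°_cell = 0.28 V; n = 2.
[H⁺] = 10^(−0.72) = 0.19 M, and Q = [Co²⁺]·P(H₂) / [H⁺]^2 = 62.8.
E = E° − (0.0592/2) log Q = 0.28 − (0.0592/2)(1.798) = 0.227 V.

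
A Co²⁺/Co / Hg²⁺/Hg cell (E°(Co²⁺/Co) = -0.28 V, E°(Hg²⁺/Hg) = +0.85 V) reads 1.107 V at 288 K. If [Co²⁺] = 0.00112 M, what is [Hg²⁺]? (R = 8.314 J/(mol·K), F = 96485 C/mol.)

1.8 × 10^-4 M

From the Nernst equation, ln Q = nF(E° − E)/RT = 2×96485×(1.13 − 1.107)/(8.314×288) = 1.854, so Q = 6.38.
With Q = [Co²⁺]/[Hg²⁺] and the known concentrations, [Hg²⁺] in the denominator gives [Hg²⁺] = 1.8 × 10^-4 M.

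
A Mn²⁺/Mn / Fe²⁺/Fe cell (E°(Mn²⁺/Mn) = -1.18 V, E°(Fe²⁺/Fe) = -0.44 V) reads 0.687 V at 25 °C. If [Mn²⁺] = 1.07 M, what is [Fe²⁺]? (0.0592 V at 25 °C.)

From the Nernst equation, log Q = n(E° − E)/0.0592 = 2(0.74 − 0.687)/0.0592 = 1.791, so Q = 61.7.
With Q = [Mn²⁺]/[Fe²⁺] and the known concentrations, [Fe²⁺] in the denominator gives [Fe²⁺] = 0.017 M.

0.017 M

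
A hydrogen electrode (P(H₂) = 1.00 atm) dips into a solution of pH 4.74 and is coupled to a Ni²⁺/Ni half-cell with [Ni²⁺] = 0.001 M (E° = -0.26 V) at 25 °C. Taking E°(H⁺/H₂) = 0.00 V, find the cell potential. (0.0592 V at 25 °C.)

0.068 V

The hydrogen couple is the cathode, so E°_cell = 0.26 V; n = 2.
[H⁺] = 10^(−4.74) = 1.8 × 10^-5 M, and Q = [Ni²⁺]·P(H₂) / [H⁺]^2 = 3.02 × 10^6.
E = E° − (0.0592/2) log Q = 0.26 − (0.0592/2)(6.480) = 0.068 V.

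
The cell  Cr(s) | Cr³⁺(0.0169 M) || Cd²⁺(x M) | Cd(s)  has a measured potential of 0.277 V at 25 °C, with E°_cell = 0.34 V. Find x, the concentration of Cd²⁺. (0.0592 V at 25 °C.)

From the Nernst equation, log Q = n(E° − E)/0.0592 = 6(0.34 − 0.277)/0.0592 = 6.385, so Q = 2.43 × 10^6.
With Q = [Cr³⁺]^2/[Cd²⁺]^3 and the known concentrations, [Cd²⁺]^3 in the denominator gives [Cd²⁺] = 4.9 × 10^-4 M.

4.9 × 10^-4 M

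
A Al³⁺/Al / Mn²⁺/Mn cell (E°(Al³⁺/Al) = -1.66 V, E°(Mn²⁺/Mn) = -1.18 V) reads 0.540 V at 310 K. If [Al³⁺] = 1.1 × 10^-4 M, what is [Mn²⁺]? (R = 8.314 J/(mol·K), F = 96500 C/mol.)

0.21 M

From the Nernst equation, ln Q = nF(E° − E)/RT = 6×96500×(0.48 − 0.540)/(8.314×310) = -13.479, so Q = 1.4 × 10^-6.
With Q = [Al³⁺]^2/[Mn²⁺]^3 and the known concentrations, [Mn²⁺]^3 in the denominator gives [Mn²⁺] = 0.21 M.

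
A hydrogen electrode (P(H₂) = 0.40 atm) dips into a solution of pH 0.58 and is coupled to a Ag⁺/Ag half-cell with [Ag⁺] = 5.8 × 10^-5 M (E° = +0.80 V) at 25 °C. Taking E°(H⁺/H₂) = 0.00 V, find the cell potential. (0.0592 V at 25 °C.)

0.57 V

The Ag⁺/Ag couple is the cathode, so E°_cell = 0.80 V; n = 2.
[H⁺] = 10^(−0.58) = 0.26 M, and Q = [H⁺]^2 / ([Ag⁺]^2·P(H₂)) = 5.14 × 10^7.
E = E° − (0.0592/2) log Q = 0.80 − (0.0592/2)(7.711) = 0.572 V.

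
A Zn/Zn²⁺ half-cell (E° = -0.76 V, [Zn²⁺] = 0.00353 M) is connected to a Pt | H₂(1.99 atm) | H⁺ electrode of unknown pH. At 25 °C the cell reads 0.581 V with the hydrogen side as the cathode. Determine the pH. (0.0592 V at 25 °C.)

pH = 4.10

E°_cell = 0.76 V and n = 2.
log Q = n(E° − E)/0.0592 = 2×(0.76 − 0.581)/0.0592 = 6.047.
With Q = [Zn²⁺]·P(H₂) / [H⁺]^2, solving for [H⁺] gives log[H⁺] = -4.100, so pH = 4.10.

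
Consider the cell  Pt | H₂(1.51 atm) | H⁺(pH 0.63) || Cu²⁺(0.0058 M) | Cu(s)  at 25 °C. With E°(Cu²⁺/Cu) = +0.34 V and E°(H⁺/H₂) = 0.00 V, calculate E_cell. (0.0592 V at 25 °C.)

0.32 V

The Cu²⁺/Cu couple is the cathode, so E°_cell = 0.34 V; n = 2.
[H⁺] = 10^(−0.63) = 0.23 M, and Q = [H⁺]^2 / ([Cu²⁺]·P(H₂)) = 6.27.
E = E° − (0.0592/2) log Q = 0.34 − (0.0592/2)(0.798) = 0.316 V.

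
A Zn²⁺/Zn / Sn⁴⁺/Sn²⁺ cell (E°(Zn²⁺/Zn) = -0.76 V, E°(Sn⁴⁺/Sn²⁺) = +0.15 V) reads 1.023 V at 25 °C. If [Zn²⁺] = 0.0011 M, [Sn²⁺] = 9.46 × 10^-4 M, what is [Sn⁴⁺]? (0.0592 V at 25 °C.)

From the Nernst equation, log Q = n(E° − E)/0.0592 = 2(0.91 − 1.023)/0.0592 = -3.818, so Q = 1.52 × 10^-4.
With Q = [Zn²⁺]·[Sn²⁺]/[Sn⁴⁺] and the known concentrations, [Sn⁴⁺] in the denominator gives [Sn⁴⁺] = 0.0068 M.

0.0068 M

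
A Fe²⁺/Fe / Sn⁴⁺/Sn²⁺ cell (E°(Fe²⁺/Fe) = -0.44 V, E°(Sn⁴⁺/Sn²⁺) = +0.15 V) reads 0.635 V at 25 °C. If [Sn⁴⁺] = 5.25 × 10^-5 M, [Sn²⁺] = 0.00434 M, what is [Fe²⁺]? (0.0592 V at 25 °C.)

From the Nernst equation, log Q = n(E° − E)/0.0592 = 2(0.59 − 0.635)/0.0592 = -1.520, so Q = 0.0302.
With Q = [Fe²⁺]·[Sn²⁺]/[Sn⁴⁺] and the known concentrations, [Fe²⁺] in the numerator gives [Fe²⁺] = 3.7 × 10^-4 M.

3.7 × 10^-4 M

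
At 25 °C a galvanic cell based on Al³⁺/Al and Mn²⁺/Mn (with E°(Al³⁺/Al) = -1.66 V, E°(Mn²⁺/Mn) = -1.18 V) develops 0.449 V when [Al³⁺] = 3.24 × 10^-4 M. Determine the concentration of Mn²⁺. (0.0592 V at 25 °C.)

4.2 × 10^-4 M

From the Nernst equation, log Q = n(E° − E)/0.0592 = 6(0.48 − 0.449)/0.0592 = 3.142, so Q = 1390.
With Q = [Al³⁺]^2/[Mn²⁺]^3 and the known concentrations, [Mn²⁺]^3 in the denominator gives [Mn²⁺] = 4.2 × 10^-4 M.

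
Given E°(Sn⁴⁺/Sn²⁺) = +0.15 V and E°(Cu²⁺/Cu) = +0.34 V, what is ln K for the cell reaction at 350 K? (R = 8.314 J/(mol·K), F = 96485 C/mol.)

ln K = 12.6

E°_cell = +0.34 − (+0.15) = 0.19 V, with n = 2 electrons transferred.
At equilibrium E = 0, so the Nernst equation gives ln K = nFE°/RT = (2)(96485)(0.19)/((8.314)(350)) = 12.60.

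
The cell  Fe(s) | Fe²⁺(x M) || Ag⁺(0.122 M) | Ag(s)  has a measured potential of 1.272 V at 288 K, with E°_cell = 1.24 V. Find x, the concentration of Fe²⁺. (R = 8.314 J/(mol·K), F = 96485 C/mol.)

From the Nernst equation, ln Q = nF(E° − E)/RT = 2×96485×(1.24 − 1.272)/(8.314×288) = -2.579, so Q = 0.0759.
With Q = [Fe²⁺]/[Ag⁺]^2 and the known concentrations, [Fe²⁺] in the numerator gives [Fe²⁺] = 0.0011 M.

0.0011 M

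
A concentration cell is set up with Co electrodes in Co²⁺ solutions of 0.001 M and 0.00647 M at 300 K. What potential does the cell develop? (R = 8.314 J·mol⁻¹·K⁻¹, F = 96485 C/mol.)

0.024 V

Both half-cells are Co²⁺/Co, so E°_cell = 0. The concentrated side is the cathode; the cell reaction moves Co²⁺ from high to low concentration with n = 2.
Q = [Co²⁺]_dilute/[Co²⁺]_conc = 0.001/0.00647 = 0.155.
E = 0 − (RT/nF) ln Q = −((8.314×300)/(2×96485))(-1.867) = 0.0241 V.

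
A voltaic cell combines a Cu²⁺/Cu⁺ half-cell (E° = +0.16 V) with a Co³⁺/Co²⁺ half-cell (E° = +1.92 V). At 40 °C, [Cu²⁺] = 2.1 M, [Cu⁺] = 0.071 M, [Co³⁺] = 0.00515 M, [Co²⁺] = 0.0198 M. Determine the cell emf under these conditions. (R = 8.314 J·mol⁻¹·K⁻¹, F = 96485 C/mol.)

1.63 V

The Co³⁺/Co²⁺ couple has the higher reduction potential and acts as the cathode, so E°_cell = +1.92 − (+0.16) = 1.76 V.
Balancing electrons gives n = 1; the reaction quotient is Q = [Cu²⁺]·[Co²⁺]/([Cu⁺]·[Co³⁺]) = 114.
E = E° − (RT/nF) ln Q = 1.76 − (8.314×313)/(1×96485) × (4.734) = 1.760 − 0.128 = 1.632 V.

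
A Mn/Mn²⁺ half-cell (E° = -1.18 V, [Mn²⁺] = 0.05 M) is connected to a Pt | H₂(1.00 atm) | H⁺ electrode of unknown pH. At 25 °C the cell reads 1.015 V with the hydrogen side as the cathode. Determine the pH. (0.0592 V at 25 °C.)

E°_cell = 1.18 V and n = 2.
log Q = n(E° − E)/0.0592 = 2×(1.18 − 1.015)/0.0592 = 5.574.
With Q = [Mn²⁺]·P(H₂) / [H⁺]^2, solving for [H⁺] gives log[H⁺] = -3.438, so pH = 3.44.

pH = 3.44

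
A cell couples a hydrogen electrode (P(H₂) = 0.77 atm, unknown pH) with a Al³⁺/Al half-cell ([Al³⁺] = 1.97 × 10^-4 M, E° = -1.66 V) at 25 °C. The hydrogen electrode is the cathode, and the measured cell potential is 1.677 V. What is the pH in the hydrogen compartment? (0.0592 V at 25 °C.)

pH = 1.00

E°_cell = 1.66 V and n = 6.
log Q = n(E° − E)/0.0592 = 6×(1.66 − 1.677)/0.0592 = -1.723.
With Q = [Al³⁺]^2·P(H₂)^3 / [H⁺]^6, solving for [H⁺] gives log[H⁺] = -1.005, so pH = 1.00.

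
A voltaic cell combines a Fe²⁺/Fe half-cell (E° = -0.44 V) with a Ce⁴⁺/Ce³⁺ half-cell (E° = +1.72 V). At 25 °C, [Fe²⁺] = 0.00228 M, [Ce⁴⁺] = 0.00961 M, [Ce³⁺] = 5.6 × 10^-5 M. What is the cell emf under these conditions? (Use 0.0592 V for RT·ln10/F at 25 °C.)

2.37 V

The Ce⁴⁺/Ce³⁺ couple has the higher reduction potential and acts as the cathode, so E°_cell = +1.72 − (-0.44) = 2.16 V.
Balancing electrons gives n = 2; the reaction quotient is Q = [Fe²⁺]·[Ce³⁺]^2/[Ce⁴⁺]^2 = 7.74 × 10^-8.
At 25 °C, E = E° − (0.0592/n) log Q = 2.16 − (0.0592/2)(-7.111) = 2.160 + 0.210 = 2.370 V.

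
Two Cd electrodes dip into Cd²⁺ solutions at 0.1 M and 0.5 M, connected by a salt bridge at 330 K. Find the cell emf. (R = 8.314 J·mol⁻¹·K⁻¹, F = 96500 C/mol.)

Both half-cells are Cd²⁺/Cd, so E°_cell = 0. The concentrated side is the cathode; the cell reaction moves Cd²⁺ from high to low concentration with n = 2.
Q = [Cd²⁺]_dilute/[Cd²⁺]_conc = 0.1/0.5 = 0.200.
E = 0 − (RT/nF) ln Q = −((8.314×330)/(2×96500))(-1.609) = 0.0229 V.

0.023 V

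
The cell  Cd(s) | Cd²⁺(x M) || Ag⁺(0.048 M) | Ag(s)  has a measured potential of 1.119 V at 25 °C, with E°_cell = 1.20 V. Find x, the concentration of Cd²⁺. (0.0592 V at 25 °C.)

From the Nernst equation, log Q = n(E° − E)/0.0592 = 2(1.20 − 1.119)/0.0592 = 2.736, so Q = 545.
With Q = [Cd²⁺]/[Ag⁺]^2 and the known concentrations, [Cd²⁺] in the numerator gives [Cd²⁺] = 1.3 M.

1.3 M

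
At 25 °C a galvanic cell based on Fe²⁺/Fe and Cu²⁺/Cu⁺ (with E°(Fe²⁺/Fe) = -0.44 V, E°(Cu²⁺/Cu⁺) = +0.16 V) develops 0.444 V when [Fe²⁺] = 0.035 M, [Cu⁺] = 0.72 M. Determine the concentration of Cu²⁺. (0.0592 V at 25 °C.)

3.1 × 10^-4 M

From the Nernst equation, log Q = n(E° − E)/0.0592 = 2(0.60 − 0.444)/0.0592 = 5.270, so Q = 1.86 × 10^5.
With Q = [Fe²⁺]·[Cu⁺]^2/[Cu²⁺]^2 and the known concentrations, [Cu²⁺]^2 in the denominator gives [Cu²⁺] = 3.1 × 10^-4 M.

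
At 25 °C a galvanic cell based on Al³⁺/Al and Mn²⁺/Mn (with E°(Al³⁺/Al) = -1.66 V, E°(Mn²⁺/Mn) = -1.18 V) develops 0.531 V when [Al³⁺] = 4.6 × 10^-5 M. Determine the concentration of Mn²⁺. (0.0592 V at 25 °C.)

0.068 M

From the Nernst equation, log Q = n(E° − E)/0.0592 = 6(0.48 − 0.531)/0.0592 = -5.169, so Q = 6.78 × 10^-6.
With Q = [Al³⁺]^2/[Mn²⁺]^3 and the known concentrations, [Mn²⁺]^3 in the denominator gives [Mn²⁺] = 0.068 M.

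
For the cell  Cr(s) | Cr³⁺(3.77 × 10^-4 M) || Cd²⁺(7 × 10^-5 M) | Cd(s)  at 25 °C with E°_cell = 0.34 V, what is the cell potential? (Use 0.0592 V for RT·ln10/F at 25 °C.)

0.285 V

Balancing electrons gives n = 6; the reaction quotient is Q = [Cr³⁺]^2/[Cd²⁺]^3 = 4.14 × 10^5.
At 25 °C, E = E° − (0.0592/n) log Q = 0.34 − (0.0592/6)(5.617) = 0.340 − 0.055 = 0.285 V.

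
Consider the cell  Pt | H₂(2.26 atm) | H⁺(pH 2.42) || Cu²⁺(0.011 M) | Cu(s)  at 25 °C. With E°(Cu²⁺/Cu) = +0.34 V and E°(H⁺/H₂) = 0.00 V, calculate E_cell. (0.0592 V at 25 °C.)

The Cu²⁺/Cu couple is the cathode, so E°_cell = 0.34 V; n = 2.
[H⁺] = 10^(−2.42) = 0.0038 M, and Q = [H⁺]^2 / ([Cu²⁺]·P(H₂)) = 5.81 × 10^-4.
E = E° − (0.0592/2) log Q = 0.34 − (0.0592/2)(-3.236) = 0.436 V.

0.44 V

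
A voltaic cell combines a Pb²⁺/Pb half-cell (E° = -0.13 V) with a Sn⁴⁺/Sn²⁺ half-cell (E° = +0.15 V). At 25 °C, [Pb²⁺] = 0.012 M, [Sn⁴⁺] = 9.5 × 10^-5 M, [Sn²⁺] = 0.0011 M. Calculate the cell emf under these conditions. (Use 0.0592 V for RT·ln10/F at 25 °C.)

The Sn⁴⁺/Sn²⁺ couple has the higher reduction potential and acts as the cathode, so E°_cell = +0.15 − (-0.13) = 0.28 V.
Balancing electrons gives n = 2; the reaction quotient is Q = [Pb²⁺]·[Sn²⁺]/[Sn⁴⁺] = 0.139.
At 25 °C, E = E° − (0.0592/n) log Q = 0.28 − (0.0592/2)(-0.857) = 0.280 + 0.025 = 0.305 V.

0.305 V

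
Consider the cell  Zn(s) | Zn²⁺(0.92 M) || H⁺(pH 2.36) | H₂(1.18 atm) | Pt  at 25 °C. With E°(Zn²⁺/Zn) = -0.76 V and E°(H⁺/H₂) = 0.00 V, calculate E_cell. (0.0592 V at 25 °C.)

0.62 V

The hydrogen couple is the cathode, so E°_cell = 0.76 V; n = 2.
[H⁺] = 10^(−2.36) = 0.0044 M, and Q = [Zn²⁺]·P(H₂) / [H⁺]^2 = 5.7 × 10^4.
E = E° − (0.0592/2) log Q = 0.76 − (0.0592/2)(4.756) = 0.619 V.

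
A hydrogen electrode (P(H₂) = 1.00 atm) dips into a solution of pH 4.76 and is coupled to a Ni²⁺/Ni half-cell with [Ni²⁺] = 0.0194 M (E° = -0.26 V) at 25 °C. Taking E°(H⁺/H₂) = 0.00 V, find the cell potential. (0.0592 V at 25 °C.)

The hydrogen couple is the cathode, so E°_cell = 0.26 V; n = 2.
[H⁺] = 10^(−4.76) = 1.7 × 10^-5 M, and Q = [Ni²⁺]·P(H₂) / [H⁺]^2 = 6.42 × 10^7.
E = E° − (0.0592/2) log Q = 0.26 − (0.0592/2)(7.808) = 0.029 V.

0.029 V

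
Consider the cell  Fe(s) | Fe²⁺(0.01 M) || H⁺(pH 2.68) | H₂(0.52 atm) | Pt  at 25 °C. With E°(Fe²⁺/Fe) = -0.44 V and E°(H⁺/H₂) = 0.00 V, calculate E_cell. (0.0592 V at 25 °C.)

0.35 V

The hydrogen couple is the cathode, so E°_cell = 0.44 V; n = 2.
[H⁺] = 10^(−2.68) = 0.0021 M, and Q = [Fe²⁺]·P(H₂) / [H⁺]^2 = 1190.
E = E° − (0.0592/2) log Q = 0.44 − (0.0592/2)(3.076) = 0.349 V.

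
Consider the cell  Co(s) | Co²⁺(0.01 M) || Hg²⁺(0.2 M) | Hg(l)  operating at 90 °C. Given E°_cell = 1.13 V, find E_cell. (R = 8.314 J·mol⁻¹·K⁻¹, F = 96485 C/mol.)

1.18 V

Balancing electrons gives n = 2; the reaction quotient is Q = [Co²⁺]/[Hg²⁺] = 0.0500.
E = E° − (RT/nF) ln Q = 1.13 − (8.314×363)/(2×96485) × (-2.996) = 1.130 + 0.047 = 1.177 V.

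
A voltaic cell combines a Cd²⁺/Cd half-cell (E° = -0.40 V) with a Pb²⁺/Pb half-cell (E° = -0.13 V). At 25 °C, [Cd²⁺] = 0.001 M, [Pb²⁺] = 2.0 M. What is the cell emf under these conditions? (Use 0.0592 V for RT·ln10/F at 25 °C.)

The Pb²⁺/Pb couple has the higher reduction potential and acts as the cathode, so E°_cell = -0.13 − (-0.40) = 0.27 V.
Balancing electrons gives n = 2; the reaction quotient is Q = [Cd²⁺]/[Pb²⁺] = 5 × 10^-4.
At 25 °C, E = E° − (0.0592/n) log Q = 0.27 − (0.0592/2)(-3.301) = 0.270 + 0.098 = 0.368 V.

0.368 V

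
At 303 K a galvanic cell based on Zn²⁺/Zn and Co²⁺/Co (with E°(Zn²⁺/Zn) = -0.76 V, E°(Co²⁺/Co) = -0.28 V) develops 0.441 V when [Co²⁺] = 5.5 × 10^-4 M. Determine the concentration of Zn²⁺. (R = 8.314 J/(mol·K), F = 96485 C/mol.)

0.011 M

From the Nernst equation, ln Q = nF(E° − E)/RT = 2×96485×(0.48 − 0.441)/(8.314×303) = 2.987, so Q = 19.8.
With Q = [Zn²⁺]/[Co²⁺] and the known concentrations, [Zn²⁺] in the numerator gives [Zn²⁺] = 0.011 M.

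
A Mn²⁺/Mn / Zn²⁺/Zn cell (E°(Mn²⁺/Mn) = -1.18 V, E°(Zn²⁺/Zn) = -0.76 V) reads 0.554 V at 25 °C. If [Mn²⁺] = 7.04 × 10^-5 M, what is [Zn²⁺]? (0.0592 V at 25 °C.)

From the Nernst equation, log Q = n(E° − E)/0.0592 = 2(0.42 − 0.554)/0.0592 = -4.527, so Q = 2.97 × 10^-5.
With Q = [Mn²⁺]/[Zn²⁺] and the known concentrations, [Zn²⁺] in the denominator gives [Zn²⁺] = 2.4 M.

2.4 M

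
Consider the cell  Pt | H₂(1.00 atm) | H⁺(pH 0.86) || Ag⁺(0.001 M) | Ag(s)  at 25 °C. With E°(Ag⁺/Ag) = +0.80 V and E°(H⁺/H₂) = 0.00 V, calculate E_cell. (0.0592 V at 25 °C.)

The Ag⁺/Ag couple is the cathode, so E°_cell = 0.80 V; n = 2.
[H⁺] = 10^(−0.86) = 0.14 M, and Q = [H⁺]^2 / ([Ag⁺]^2·P(H₂)) = 1.91 × 10^4.
E = E° − (0.0592/2) log Q = 0.80 − (0.0592/2)(4.280) = 0.673 V.

0.67 V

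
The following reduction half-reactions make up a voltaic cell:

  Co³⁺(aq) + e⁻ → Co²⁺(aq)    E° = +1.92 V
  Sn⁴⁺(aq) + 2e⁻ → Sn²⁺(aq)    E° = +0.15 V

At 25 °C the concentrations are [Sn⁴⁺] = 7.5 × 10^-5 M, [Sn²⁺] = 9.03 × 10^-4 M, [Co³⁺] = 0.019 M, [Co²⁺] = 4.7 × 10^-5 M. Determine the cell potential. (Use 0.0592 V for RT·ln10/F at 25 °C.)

The Co³⁺/Co²⁺ couple has the higher reduction potential and acts as the cathode, so E°_cell = +1.92 − (+0.15) = 1.77 V.
Balancing electrons gives n = 2; the reaction quotient is Q = [Sn⁴⁺]·[Co²⁺]^2/([Sn²⁺]·[Co³⁺]^2) = 5.08 × 10^-7.
At 25 °C, E = E° − (0.0592/n) log Q = 1.77 − (0.0592/2)(-6.294) = 1.770 + 0.186 = 1.956 V.

1.96 V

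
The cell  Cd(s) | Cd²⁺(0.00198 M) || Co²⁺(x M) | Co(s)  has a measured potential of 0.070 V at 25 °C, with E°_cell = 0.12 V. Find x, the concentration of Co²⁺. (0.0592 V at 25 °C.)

From the Nernst equation, log Q = n(E° − E)/0.0592 = 2(0.12 − 0.070)/0.0592 = 1.689, so Q = 48.9.
With Q = [Cd²⁺]/[Co²⁺] and the known concentrations, [Co²⁺] in the denominator gives [Co²⁺] = 4.1 × 10^-5 M.

4.1 × 10^-5 M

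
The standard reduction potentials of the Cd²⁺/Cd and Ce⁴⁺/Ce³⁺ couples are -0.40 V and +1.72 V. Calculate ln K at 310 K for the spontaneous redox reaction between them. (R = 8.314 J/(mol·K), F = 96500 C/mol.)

E°_cell = +1.72 − (-0.40) = 2.12 V, with n = 2 electrons transferred.
At equilibrium E = 0, so the Nernst equation gives ln K = nFE°/RT = (2)(96500)(2.12)/((8.314)(310)) = 158.75.

ln K = 158.8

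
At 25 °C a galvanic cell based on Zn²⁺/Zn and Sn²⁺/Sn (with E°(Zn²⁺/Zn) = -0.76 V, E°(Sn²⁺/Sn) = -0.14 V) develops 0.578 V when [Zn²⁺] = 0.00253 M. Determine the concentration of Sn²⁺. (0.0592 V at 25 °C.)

9.6 × 10^-5 M

From the Nernst equation, log Q = n(E° − E)/0.0592 = 2(0.62 − 0.578)/0.0592 = 1.419, so Q = 26.2.
With Q = [Zn²⁺]/[Sn²⁺] and the known concentrations, [Sn²⁺] in the denominator gives [Sn²⁺] = 9.6 × 10^-5 M.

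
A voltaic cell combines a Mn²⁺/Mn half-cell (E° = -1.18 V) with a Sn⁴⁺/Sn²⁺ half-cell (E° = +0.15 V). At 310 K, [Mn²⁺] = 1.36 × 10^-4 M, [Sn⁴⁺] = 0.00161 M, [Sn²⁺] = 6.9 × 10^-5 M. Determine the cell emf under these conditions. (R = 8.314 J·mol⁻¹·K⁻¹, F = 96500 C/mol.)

The Sn⁴⁺/Sn²⁺ couple has the higher reduction potential and acts as the cathode, so E°_cell = +0.15 − (-1.18) = 1.33 V.
Balancing electrons gives n = 2; the reaction quotient is Q = [Mn²⁺]·[Sn²⁺]/[Sn⁴⁺] = 5.83 × 10^-6.
E = E° − (RT/nF) ln Q = 1.33 − (8.314×310)/(2×96500) × (-12.053) = 1.330 + 0.161 = 1.491 V.

1.49 V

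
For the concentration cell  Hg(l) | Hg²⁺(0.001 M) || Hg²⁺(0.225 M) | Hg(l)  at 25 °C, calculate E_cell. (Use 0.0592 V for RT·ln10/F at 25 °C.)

0.070 V

Both half-cells are Hg²⁺/Hg, so E°_cell = 0. The concentrated side is the cathode; the cell reaction moves Hg²⁺ from high to low concentration with n = 2.
Q = [Hg²⁺]_dilute/[Hg²⁺]_conc = 0.001/0.225 = 0.00444.
E = 0 − (0.0592/2) log Q = −(0.0592/2)(-2.352) = 0.0696 V.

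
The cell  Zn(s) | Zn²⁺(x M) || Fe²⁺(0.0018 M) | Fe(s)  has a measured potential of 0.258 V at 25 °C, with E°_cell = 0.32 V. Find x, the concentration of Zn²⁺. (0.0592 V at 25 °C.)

0.22 M

From the Nernst equation, log Q = n(E° − E)/0.0592 = 2(0.32 − 0.258)/0.0592 = 2.095, so Q = 124.
With Q = [Zn²⁺]/[Fe²⁺] and the known concentrations, [Zn²⁺] in the numerator gives [Zn²⁺] = 0.22 M.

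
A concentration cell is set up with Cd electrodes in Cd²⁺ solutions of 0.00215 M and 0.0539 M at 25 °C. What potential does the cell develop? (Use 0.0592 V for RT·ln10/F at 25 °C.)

Both half-cells are Cd²⁺/Cd, so E°_cell = 0. The concentrated side is the cathode; the cell reaction moves Cd²⁺ from high to low concentration with n = 2.
Q = [Cd²⁺]_dilute/[Cd²⁺]_conc = 0.00215/0.0539 = 0.0399.
E = 0 − (0.0592/2) log Q = −(0.0592/2)(-1.399) = 0.0414 V.

0.041 V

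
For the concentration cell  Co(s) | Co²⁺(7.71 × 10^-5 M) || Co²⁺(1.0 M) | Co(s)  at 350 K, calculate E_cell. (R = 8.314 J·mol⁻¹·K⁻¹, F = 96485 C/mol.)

0.14 V

Both half-cells are Co²⁺/Co, so E°_cell = 0. The concentrated side is the cathode; the cell reaction moves Co²⁺ from high to low concentration with n = 2.
Q = [Co²⁺]_dilute/[Co²⁺]_conc = 7.71 × 10^-5/1.0 = 7.71 × 10^-5.
E = 0 − (RT/nF) ln Q = −((8.314×350)/(2×96485))(-9.470) = 0.1428 V.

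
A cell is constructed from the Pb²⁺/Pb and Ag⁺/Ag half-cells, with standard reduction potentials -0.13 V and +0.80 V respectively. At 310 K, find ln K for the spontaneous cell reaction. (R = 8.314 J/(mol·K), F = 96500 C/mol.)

E°_cell = +0.80 − (-0.13) = 0.93 V, with n = 2 electrons transferred.
At equilibrium E = 0, so the Nernst equation gives ln K = nFE°/RT = (2)(96500)(0.93)/((8.314)(310)) = 69.64.

ln K = 69.6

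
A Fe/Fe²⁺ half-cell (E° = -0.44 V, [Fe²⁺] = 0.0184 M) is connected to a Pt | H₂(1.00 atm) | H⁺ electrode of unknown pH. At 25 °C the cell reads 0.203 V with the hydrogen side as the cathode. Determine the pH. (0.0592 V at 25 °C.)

pH = 4.87

E°_cell = 0.44 V and n = 2.
log Q = n(E° − E)/0.0592 = 2×(0.44 − 0.203)/0.0592 = 8.007.
With Q = [Fe²⁺]·P(H₂) / [H⁺]^2, solving for [H⁺] gives log[H⁺] = -4.871, so pH = 4.87.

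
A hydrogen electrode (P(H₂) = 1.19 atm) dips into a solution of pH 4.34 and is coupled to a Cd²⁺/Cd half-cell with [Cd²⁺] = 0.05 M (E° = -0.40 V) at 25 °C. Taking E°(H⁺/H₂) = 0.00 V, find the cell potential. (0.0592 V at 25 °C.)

The hydrogen couple is the cathode, so E°_cell = 0.40 V; n = 2.
[H⁺] = 10^(−4.34) = 4.6 × 10^-5 M, and Q = [Cd²⁺]·P(H₂) / [H⁺]^2 = 2.85 × 10^7.
E = E° − (0.0592/2) log Q = 0.40 − (0.0592/2)(7.455) = 0.179 V.

0.18 V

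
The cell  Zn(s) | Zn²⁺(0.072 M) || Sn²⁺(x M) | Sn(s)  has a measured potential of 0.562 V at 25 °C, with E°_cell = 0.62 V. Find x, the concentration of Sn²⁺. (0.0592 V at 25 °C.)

From the Nernst equation, log Q = n(E° − E)/0.0592 = 2(0.62 − 0.562)/0.0592 = 1.959, so Q = 91.1.
With Q = [Zn²⁺]/[Sn²⁺] and the known concentrations, [Sn²⁺] in the denominator gives [Sn²⁺] = 7.9 × 10^-4 M.

7.9 × 10^-4 M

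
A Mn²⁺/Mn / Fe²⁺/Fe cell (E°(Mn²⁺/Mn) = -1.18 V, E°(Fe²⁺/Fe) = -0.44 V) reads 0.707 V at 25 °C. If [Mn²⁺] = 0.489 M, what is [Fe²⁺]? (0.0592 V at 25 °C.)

0.038 M

From the Nernst equation, log Q = n(E° − E)/0.0592 = 2(0.74 − 0.707)/0.0592 = 1.115, so Q = 13.0.
With Q = [Mn²⁺]/[Fe²⁺] and the known concentrations, [Fe²⁺] in the denominator gives [Fe²⁺] = 0.038 M.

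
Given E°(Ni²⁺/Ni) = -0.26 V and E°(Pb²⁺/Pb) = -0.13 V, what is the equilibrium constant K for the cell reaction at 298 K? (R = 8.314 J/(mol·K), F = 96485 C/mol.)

E°_cell = -0.13 − (-0.26) = 0.13 V, with n = 2 electrons transferred.
At equilibrium E = 0, so the Nernst equation gives ln K = nFE°/RT = (2)(96485)(0.13)/((8.314)(298)) = 10.13.
K = e^10.13 = 2.5 × 10^4.

2.5 × 10^4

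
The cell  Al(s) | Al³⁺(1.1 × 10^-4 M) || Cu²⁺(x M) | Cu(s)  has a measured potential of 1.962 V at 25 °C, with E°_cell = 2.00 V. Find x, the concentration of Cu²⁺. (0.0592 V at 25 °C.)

1.2 × 10^-4 M

From the Nernst equation, log Q = n(E° − E)/0.0592 = 6(2.00 − 1.962)/0.0592 = 3.851, so Q = 7100.
With Q = [Al³⁺]^2/[Cu²⁺]^3 and the known concentrations, [Cu²⁺]^3 in the denominator gives [Cu²⁺] = 1.2 × 10^-4 M.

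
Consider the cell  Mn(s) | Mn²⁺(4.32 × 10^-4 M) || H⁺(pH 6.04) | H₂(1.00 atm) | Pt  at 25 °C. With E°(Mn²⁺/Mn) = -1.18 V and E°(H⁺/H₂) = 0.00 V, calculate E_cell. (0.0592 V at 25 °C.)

0.92 V

The hydrogen couple is the cathode, so E°_cell = 1.18 V; n = 2.
[H⁺] = 10^(−6.04) = 9.1 × 10^-7 M, and Q = [Mn²⁺]·P(H₂) / [H⁺]^2 = 5.19 × 10^8.
E = E° − (0.0592/2) log Q = 1.18 − (0.0592/2)(8.715) = 0.922 V.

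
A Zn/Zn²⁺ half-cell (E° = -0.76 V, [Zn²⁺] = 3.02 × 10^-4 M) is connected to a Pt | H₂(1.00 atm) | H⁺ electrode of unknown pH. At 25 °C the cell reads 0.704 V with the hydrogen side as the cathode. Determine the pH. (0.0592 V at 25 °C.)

E°_cell = 0.76 V and n = 2.
log Q = n(E° − E)/0.0592 = 2×(0.76 − 0.704)/0.0592 = 1.892.
With Q = [Zn²⁺]·P(H₂) / [H⁺]^2, solving for [H⁺] gives log[H⁺] = -2.706, so pH = 2.71.

pH = 2.71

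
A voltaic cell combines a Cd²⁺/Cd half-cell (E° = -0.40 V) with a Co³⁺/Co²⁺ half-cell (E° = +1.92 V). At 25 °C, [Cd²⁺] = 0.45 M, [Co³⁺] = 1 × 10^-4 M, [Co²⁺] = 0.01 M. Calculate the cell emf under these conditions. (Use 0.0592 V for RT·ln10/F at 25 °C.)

2.21 V

The Co³⁺/Co²⁺ couple has the higher reduction potential and acts as the cathode, so E°_cell = +1.92 − (-0.40) = 2.32 V.
Balancing electrons gives n = 2; the reaction quotient is Q = [Cd²⁺]·[Co²⁺]^2/[Co³⁺]^2 = 4500.
At 25 °C, E = E° − (0.0592/n) log Q = 2.32 − (0.0592/2)(3.653) = 2.320 − 0.108 = 2.212 V.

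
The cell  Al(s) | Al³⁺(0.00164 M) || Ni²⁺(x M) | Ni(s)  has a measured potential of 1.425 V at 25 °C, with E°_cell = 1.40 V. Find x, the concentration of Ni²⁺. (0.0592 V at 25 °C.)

From the Nernst equation, log Q = n(E° − E)/0.0592 = 6(1.40 − 1.425)/0.0592 = -2.534, so Q = 0.00293.
With Q = [Al³⁺]^2/[Ni²⁺]^3 and the known concentrations, [Ni²⁺]^3 in the denominator gives [Ni²⁺] = 0.097 M.

0.097 M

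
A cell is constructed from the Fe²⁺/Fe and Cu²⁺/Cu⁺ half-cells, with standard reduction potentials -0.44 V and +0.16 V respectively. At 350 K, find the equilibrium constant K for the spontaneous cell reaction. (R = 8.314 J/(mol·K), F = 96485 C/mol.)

1.9 × 10^17

E°_cell = +0.16 − (-0.44) = 0.60 V, with n = 2 electrons transferred.
At equilibrium E = 0, so the Nernst equation gives ln K = nFE°/RT = (2)(96485)(0.60)/((8.314)(350)) = 39.79.
K = e^39.79 = 1.9 × 10^17.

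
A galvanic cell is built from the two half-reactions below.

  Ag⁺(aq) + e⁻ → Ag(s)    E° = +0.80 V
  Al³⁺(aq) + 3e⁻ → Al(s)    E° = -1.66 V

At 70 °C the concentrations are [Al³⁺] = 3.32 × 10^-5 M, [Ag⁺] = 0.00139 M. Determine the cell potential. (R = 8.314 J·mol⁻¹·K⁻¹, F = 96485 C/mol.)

The Ag⁺/Ag couple has the higher reduction potential and acts as the cathode, so E°_cell = +0.80 − (-1.66) = 2.46 V.
Balancing electrons gives n = 3; the reaction quotient is Q = [Al³⁺]/[Ag⁺]^3 = 1.24 × 10^4.
E = E° − (RT/nF) ln Q = 2.46 − (8.314×343)/(3×96485) × (9.422) = 2.460 − 0.093 = 2.367 V.

2.37 V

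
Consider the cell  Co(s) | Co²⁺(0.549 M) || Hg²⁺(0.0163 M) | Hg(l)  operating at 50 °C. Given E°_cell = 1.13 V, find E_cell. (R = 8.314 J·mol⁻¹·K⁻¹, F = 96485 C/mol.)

1.08 V

Balancing electrons gives n = 2; the reaction quotient is Q = [Co²⁺]/[Hg²⁺] = 33.7.
E = E° − (RT/nF) ln Q = 1.13 − (8.314×323)/(2×96485) × (3.517) = 1.130 − 0.049 = 1.081 V.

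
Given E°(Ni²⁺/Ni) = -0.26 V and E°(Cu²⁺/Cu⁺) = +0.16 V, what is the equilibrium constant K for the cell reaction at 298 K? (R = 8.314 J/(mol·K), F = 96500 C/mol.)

1.6 × 10^14

E°_cell = +0.16 − (-0.26) = 0.42 V, with n = 2 electrons transferred.
At equilibrium E = 0, so the Nernst equation gives ln K = nFE°/RT = (2)(96500)(0.42)/((8.314)(298)) = 32.72.
K = e^32.72 = 1.6 × 10^14.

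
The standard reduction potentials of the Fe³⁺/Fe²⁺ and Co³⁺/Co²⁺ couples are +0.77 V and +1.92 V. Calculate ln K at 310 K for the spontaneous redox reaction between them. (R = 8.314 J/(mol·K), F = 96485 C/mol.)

ln K = 43.1

E°_cell = +1.92 − (+0.77) = 1.15 V, with n = 1 electron transferred.
At equilibrium E = 0, so the Nernst equation gives ln K = nFE°/RT = (1)(96485)(1.15)/((8.314)(310)) = 43.05.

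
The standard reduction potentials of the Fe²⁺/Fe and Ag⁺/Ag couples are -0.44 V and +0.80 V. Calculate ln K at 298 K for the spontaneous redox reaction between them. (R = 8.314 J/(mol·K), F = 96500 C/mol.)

E°_cell = +0.80 − (-0.44) = 1.24 V, with n = 2 electrons transferred.
At equilibrium E = 0, so the Nernst equation gives ln K = nFE°/RT = (2)(96500)(1.24)/((8.314)(298)) = 96.59.

ln K = 96.6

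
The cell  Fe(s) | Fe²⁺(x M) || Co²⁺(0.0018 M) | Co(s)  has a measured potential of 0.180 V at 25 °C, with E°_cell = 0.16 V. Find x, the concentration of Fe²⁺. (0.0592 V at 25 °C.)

From the Nernst equation, log Q = n(E° − E)/0.0592 = 2(0.16 − 0.180)/0.0592 = -0.676, so Q = 0.211.
With Q = [Fe²⁺]/[Co²⁺] and the known concentrations, [Fe²⁺] in the numerator gives [Fe²⁺] = 3.8 × 10^-4 M.

3.8 × 10^-4 M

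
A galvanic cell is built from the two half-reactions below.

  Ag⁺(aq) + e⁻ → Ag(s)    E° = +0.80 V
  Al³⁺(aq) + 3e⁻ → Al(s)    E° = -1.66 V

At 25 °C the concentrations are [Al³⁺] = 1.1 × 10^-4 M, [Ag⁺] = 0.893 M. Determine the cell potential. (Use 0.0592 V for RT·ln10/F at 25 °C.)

The Ag⁺/Ag couple has the higher reduction potential and acts as the cathode, so E°_cell = +0.80 − (-1.66) = 2.46 V.
Balancing electrons gives n = 3; the reaction quotient is Q = [Al³⁺]/[Ag⁺]^3 = 1.54 × 10^-4.
At 25 °C, E = E° − (0.0592/n) log Q = 2.46 − (0.0592/3)(-3.811) = 2.460 + 0.075 = 2.535 V.

2.54 V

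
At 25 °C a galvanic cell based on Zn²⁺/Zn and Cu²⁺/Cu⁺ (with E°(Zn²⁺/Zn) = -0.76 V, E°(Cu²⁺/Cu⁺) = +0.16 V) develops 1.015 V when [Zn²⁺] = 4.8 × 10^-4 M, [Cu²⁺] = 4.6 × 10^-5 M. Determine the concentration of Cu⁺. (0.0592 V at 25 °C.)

5.2 × 10^-5 M

From the Nernst equation, log Q = n(E° − E)/0.0592 = 2(0.92 − 1.015)/0.0592 = -3.209, so Q = 6.17 × 10^-4.
With Q = [Zn²⁺]·[Cu⁺]^2/[Cu²⁺]^2 and the known concentrations, [Cu⁺]^2 in the numerator gives [Cu⁺] = 5.2 × 10^-5 M.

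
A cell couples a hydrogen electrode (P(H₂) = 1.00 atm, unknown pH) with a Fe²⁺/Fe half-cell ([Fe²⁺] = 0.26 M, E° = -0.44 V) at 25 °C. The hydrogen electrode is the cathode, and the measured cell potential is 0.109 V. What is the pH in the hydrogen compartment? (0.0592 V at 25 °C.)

pH = 5.88

E°_cell = 0.44 V and n = 2.
log Q = n(E° − E)/0.0592 = 2×(0.44 − 0.109)/0.0592 = 11.182.
With Q = [Fe²⁺]·P(H₂) / [H⁺]^2, solving for [H⁺] gives log[H⁺] = -5.884, so pH = 5.88.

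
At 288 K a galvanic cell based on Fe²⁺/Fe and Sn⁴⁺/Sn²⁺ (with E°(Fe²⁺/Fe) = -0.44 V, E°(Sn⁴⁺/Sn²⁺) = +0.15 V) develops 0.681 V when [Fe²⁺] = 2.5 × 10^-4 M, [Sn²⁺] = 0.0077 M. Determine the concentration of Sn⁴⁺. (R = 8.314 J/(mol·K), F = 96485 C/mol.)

0.0029 M

From the Nernst equation, ln Q = nF(E° − E)/RT = 2×96485×(0.59 − 0.681)/(8.314×288) = -7.334, so Q = 6.53 × 10^-4.
With Q = [Fe²⁺]·[Sn²⁺]/[Sn⁴⁺] and the known concentrations, [Sn⁴⁺] in the denominator gives [Sn⁴⁺] = 0.0029 M.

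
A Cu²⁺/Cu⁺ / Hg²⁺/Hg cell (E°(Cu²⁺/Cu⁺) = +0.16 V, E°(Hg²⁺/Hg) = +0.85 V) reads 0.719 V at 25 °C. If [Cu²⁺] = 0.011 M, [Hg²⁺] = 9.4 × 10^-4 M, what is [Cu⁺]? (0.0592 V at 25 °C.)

From the Nernst equation, log Q = n(E° − E)/0.0592 = 2(0.69 − 0.719)/0.0592 = -0.980, so Q = 0.105.
With Q = [Cu²⁺]^2/([Cu⁺]^2·[Hg²⁺]) and the known concentrations, [Cu⁺]^2 in the denominator gives [Cu⁺] = 1.1 M.

1.1 M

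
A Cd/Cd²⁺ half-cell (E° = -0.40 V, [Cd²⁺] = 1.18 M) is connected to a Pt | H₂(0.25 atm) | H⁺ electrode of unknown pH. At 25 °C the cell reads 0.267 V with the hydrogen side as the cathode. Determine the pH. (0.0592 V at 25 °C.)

pH = 2.51

E°_cell = 0.40 V and n = 2.
log Q = n(E° − E)/0.0592 = 2×(0.40 − 0.267)/0.0592 = 4.493.
With Q = [Cd²⁺]·P(H₂) / [H⁺]^2, solving for [H⁺] gives log[H⁺] = -2.512, so pH = 2.51.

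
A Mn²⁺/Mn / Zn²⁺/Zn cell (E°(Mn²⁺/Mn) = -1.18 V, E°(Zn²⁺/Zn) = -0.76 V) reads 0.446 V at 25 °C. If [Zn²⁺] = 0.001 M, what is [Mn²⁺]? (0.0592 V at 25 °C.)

From the Nernst equation, log Q = n(E° − E)/0.0592 = 2(0.42 − 0.446)/0.0592 = -0.878, so Q = 0.132.
With Q = [Mn²⁺]/[Zn²⁺] and the known concentrations, [Mn²⁺] in the numerator gives [Mn²⁺] = 1.3 × 10^-4 M.

1.3 × 10^-4 M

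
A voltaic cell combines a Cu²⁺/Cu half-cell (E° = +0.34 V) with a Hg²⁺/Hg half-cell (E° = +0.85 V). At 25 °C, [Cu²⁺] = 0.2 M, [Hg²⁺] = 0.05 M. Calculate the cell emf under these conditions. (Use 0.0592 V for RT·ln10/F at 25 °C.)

The Hg²⁺/Hg couple has the higher reduction potential and acts as the cathode, so E°_cell = +0.85 − (+0.34) = 0.51 V.
Balancing electrons gives n = 2; the reaction quotient is Q = [Cu²⁺]/[Hg²⁺] = 4.00.
At 25 °C, E = E° − (0.0592/n) log Q = 0.51 − (0.0592/2)(0.602) = 0.510 − 0.018 = 0.492 V.

0.492 V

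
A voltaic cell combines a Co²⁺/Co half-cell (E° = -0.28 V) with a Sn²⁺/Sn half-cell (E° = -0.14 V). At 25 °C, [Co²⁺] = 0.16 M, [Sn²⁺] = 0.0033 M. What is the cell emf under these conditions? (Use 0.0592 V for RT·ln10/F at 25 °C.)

The Sn²⁺/Sn couple has the higher reduction potential and acts as the cathode, so E°_cell = -0.14 − (-0.28) = 0.14 V.
Balancing electrons gives n = 2; the reaction quotient is Q = [Co²⁺]/[Sn²⁺] = 48.5.
At 25 °C, E = E° − (0.0592/n) log Q = 0.14 − (0.0592/2)(1.686) = 0.140 − 0.050 = 0.090 V.

0.090 V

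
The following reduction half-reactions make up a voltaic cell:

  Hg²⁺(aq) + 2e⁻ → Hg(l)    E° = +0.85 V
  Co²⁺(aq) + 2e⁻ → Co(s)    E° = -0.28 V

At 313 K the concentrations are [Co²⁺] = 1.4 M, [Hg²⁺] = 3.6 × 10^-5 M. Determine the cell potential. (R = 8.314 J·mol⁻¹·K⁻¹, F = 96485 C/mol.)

The Hg²⁺/Hg couple has the higher reduction potential and acts as the cathode, so E°_cell = +0.85 − (-0.28) = 1.13 V.
Balancing electrons gives n = 2; the reaction quotient is Q = [Co²⁺]/[Hg²⁺] = 3.89 × 10^4.
E = E° − (RT/nF) ln Q = 1.13 − (8.314×313)/(2×96485) × (10.568) = 1.130 − 0.143 = 0.987 V.

0.987 V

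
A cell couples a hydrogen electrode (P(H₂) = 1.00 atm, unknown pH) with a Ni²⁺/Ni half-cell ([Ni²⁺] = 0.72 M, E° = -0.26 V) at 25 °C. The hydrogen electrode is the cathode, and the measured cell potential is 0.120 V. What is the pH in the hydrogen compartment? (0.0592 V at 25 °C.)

pH = 2.44

E°_cell = 0.26 V and n = 2.
log Q = n(E° − E)/0.0592 = 2×(0.26 − 0.120)/0.0592 = 4.730.
With Q = [Ni²⁺]·P(H₂) / [H⁺]^2, solving for [H⁺] gives log[H⁺] = -2.436, so pH = 2.44.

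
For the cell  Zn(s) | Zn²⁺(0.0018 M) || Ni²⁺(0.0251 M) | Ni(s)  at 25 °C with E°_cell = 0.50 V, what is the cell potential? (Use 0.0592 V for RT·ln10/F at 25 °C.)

Balancing electrons gives n = 2; the reaction quotient is Q = [Zn²⁺]/[Ni²⁺] = 0.0717.
At 25 °C, E = E° − (0.0592/n) log Q = 0.50 − (0.0592/2)(-1.144) = 0.500 + 0.034 = 0.534 V.

0.534 V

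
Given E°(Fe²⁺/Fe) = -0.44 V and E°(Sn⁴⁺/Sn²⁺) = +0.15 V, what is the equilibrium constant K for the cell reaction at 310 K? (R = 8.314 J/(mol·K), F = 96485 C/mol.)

1.5 × 10^19

E°_cell = +0.15 − (-0.44) = 0.59 V, with n = 2 electrons transferred.
At equilibrium E = 0, so the Nernst equation gives ln K = nFE°/RT = (2)(96485)(0.59)/((8.314)(310)) = 44.17.
K = e^44.17 = 1.5 × 10^19.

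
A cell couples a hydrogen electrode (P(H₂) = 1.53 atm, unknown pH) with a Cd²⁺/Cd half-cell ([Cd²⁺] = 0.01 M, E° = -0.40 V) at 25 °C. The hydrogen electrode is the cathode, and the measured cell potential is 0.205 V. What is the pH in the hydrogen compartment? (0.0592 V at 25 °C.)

pH = 4.20

E°_cell = 0.40 V and n = 2.
log Q = n(E° − E)/0.0592 = 2×(0.40 − 0.205)/0.0592 = 6.588.
With Q = [Cd²⁺]·P(H₂) / [H⁺]^2, solving for [H⁺] gives log[H⁺] = -4.202, so pH = 4.20.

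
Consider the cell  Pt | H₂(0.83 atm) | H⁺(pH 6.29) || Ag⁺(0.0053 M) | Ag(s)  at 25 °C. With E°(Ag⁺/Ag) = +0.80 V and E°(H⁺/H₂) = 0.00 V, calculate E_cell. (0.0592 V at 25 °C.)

The Ag⁺/Ag couple is the cathode, so E°_cell = 0.80 V; n = 2.
[H⁺] = 10^(−6.29) = 5.1 × 10^-7 M, and Q = [H⁺]^2 / ([Ag⁺]^2·P(H₂)) = 1.13 × 10^-8.
E = E° − (0.0592/2) log Q = 0.80 − (0.0592/2)(-7.948) = 1.035 V.

1.04 V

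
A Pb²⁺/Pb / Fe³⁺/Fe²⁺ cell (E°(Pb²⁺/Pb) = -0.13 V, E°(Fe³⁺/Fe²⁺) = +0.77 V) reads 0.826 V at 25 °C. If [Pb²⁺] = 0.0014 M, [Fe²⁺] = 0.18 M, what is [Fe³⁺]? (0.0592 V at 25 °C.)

From the Nernst equation, log Q = n(E° − E)/0.0592 = 2(0.90 − 0.826)/0.0592 = 2.500, so Q = 316.
With Q = [Pb²⁺]·[Fe²⁺]^2/[Fe³⁺]^2 and the known concentrations, [Fe³⁺]^2 in the denominator gives [Fe³⁺] = 3.8 × 10^-4 M.

3.8 × 10^-4 M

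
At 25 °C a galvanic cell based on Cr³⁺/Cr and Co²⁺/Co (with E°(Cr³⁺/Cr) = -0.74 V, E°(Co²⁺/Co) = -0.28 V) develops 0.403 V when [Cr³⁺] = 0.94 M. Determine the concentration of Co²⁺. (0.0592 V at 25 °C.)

0.011 M

From the Nernst equation, log Q = n(E° − E)/0.0592 = 6(0.46 − 0.403)/0.0592 = 5.777, so Q = 5.98 × 10^5.
With Q = [Cr³⁺]^2/[Co²⁺]^3 and the known concentrations, [Co²⁺]^3 in the denominator gives [Co²⁺] = 0.011 M.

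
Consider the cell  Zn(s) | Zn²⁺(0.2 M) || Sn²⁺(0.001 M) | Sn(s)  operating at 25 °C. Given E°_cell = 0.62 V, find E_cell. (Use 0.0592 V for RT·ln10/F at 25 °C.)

Balancing electrons gives n = 2; the reaction quotient is Q = [Zn²⁺]/[Sn²⁺] = 200.
At 25 °C, E = E° − (0.0592/n) log Q = 0.62 − (0.0592/2)(2.301) = 0.620 − 0.068 = 0.552 V.

0.552 V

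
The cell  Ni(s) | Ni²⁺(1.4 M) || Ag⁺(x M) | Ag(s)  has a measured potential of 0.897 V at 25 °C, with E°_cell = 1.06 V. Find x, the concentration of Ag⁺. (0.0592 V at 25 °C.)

0.0021 M

From the Nernst equation, log Q = n(E° − E)/0.0592 = 2(1.06 − 0.897)/0.0592 = 5.507, so Q = 3.21 × 10^5.
With Q = [Ni²⁺]/[Ag⁺]^2 and the known concentrations, [Ag⁺]^2 in the denominator gives [Ag⁺] = 0.0021 M.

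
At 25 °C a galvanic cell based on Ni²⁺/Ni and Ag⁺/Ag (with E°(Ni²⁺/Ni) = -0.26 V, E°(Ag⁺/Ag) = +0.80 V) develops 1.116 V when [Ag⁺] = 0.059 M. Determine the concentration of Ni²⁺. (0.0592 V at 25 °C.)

4.5 × 10^-5 M

From the Nernst equation, log Q = n(E° − E)/0.0592 = 2(1.06 − 1.116)/0.0592 = -1.892, so Q = 0.0128.
With Q = [Ni²⁺]/[Ag⁺]^2 and the known concentrations, [Ni²⁺] in the numerator gives [Ni²⁺] = 4.5 × 10^-5 M.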